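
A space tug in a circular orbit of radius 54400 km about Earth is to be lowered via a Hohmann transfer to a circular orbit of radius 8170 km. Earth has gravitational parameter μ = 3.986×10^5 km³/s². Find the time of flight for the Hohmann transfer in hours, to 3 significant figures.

t = 7.65 hours

Transfer-ellipse semi-major axis a_t = (r₁ + r₂)/2 = (54400 + 8170)/2 = 31285 km.
Half the transfer-orbit period gives t = π√(a_t³/μ) = 27540 s.
Converting: 27540 s ÷ 3600 s/hour = 7.65 hours.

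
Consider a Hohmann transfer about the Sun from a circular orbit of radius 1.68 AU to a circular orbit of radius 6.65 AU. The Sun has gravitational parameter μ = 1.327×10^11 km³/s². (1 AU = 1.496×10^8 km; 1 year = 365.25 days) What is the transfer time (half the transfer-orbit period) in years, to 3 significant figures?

t = 4.25 years

In km: r₁ = 1.68 × 1.496×10^8 = 2.51328×10^8 km; r₂ = 6.65 × 1.496×10^8 = 9.9484×10^8 km.
The Hohmann ellipse has a_t = (r₁ + r₂)/2 = 6.23084×10^8 km.
Half the transfer-orbit period gives t = π√(a_t³/μ) = 1.341×10^8 s.
Converting: 1.341×10^8 s ÷ 3.15576×10^7 s/year (365.25 × 86400) = 4.25 years.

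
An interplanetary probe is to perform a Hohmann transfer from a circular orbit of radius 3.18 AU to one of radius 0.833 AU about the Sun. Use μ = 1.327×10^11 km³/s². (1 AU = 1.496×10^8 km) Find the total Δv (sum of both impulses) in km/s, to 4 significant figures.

In km: r₁ = 3.18 × 1.496×10^8 = 4.75728×10^8 km; r₂ = 0.833 × 1.496×10^8 = 1.246168×10^8 km.
The Hohmann ellipse has a_t = (r₁ + r₂)/2 = 3.001724×10^8 km.
At r₁ the circular-orbit speed is v₁ = √(μ/r₁) = 16.70 km/s.
On the transfer ellipse at r₁, vis-viva gives v_a = √[μ(2/r₁ − 1/a_t)] = 10.76 km/s.
First burn Δv₁ = |v_a − v₁| = 5.940 km/s.
At r₂, v₂ = √(μ/r₂) = 32.632 km/s.
Transfer-orbit speed at r₂: v_p = √[μ(2/r₂ − 1/a_t)] = 41.081 km/s.
Second burn Δv₂ = |v₂ − v_p| = 8.449 km/s.
Total Δv = Δv₁ + Δv₂ = 14.39 km/s.

Δv = 14.39 km/s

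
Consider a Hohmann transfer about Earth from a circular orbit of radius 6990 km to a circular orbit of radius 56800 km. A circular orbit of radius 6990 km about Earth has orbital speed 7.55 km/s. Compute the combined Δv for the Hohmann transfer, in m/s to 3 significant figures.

Δv = 3930 m/s

From the circular-orbit relation v² = μ/r at r = 6990 km: μ = v²r = (7.55)² × 6990 = 3.98447×10^5 km³/s².
Semi-major axis of the transfer orbit: a_t = (6990 + 56800)/2 = 31895 km.
At r₁ the circular-orbit speed is v₁ = √(μ/r₁) = 7.5500 km/s.
Transfer-orbit speed at r₁ (vis-viva equation): v_p = √[μ(2/r₁ − 1/a_t)] = 10.075 km/s.
First burn Δv₁ = |v_p − v₁| = 2.525 km/s.
Circular speed at r₂: v₂ = √(μ/r₂) = 2.649 km/s.
Transfer-orbit speed at r₂: v_a = √[μ(2/r₂ − 1/a_t)] = 1.240 km/s.
Second burn Δv₂ = |v₂ − v_a| = 1.409 km/s.
Δv = Δv₁ + Δv₂ = 2.525 + 1.409 = 3.934 km/s.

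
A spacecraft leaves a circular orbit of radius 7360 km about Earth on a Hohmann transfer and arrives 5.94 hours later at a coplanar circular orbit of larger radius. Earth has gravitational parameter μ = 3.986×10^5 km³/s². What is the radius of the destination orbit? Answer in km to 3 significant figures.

Transfer time t = 5.94 hours = 21384 s, and t = π√(a_t³/μ).
So a_t = (μ t²/π²)^(1/3) = (3.986×10^5 × (21384)² / π²)^(1/3) = 26433 km.
Since a_t = (r₁ + r₂)/2, r₂ = 2a_t − r₁ = 2×26433 − 7360 = 45506 km.

r₂ = 45500 km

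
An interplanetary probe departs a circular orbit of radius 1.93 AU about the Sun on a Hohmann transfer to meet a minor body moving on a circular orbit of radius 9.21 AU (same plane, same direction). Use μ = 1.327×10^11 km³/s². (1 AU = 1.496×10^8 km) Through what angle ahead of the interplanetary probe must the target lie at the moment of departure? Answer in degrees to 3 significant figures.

φ = 95.3°

In km: r₁ = 1.93 × 1.496×10^8 = 2.88728×10^8 km; r₂ = 9.21 × 1.496×10^8 = 1.377816×10^9 km.
Transfer-ellipse semi-major axis a_t = (r₁ + r₂)/2 = (2.88728×10^8 + 1.377816×10^9)/2 = 8.33272×10^8 km.
The half-period of the transfer ellipse is t = π√(a_t³/μ) = 2.0744×10^8 s.
Target angular speed ω₂ = √(μ/r₂³) = 7.1228×10^-9 rad/s.
Angle swept by the target during transfer: ω₂·t = 1.4776 rad = 84.66°.
Arrival is 180° from departure on the ellipse, so φ = 180° − 84.66° = 95.3°.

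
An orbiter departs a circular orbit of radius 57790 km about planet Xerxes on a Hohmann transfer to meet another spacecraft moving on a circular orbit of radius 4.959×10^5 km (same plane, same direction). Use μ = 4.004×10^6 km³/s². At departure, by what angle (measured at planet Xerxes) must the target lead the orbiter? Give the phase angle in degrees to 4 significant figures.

Semi-major axis of the transfer orbit: a_t = (57790 + 4.959×10^5)/2 = 2.76845×10^5 km.
The half-period of the transfer ellipse is t = π√(a_t³/μ) = 2.28696×10^5 s.
Target angular speed ω₂ = √(μ/r₂³) = 5.73002×10^-6 rad/s.
Angle swept by the target during transfer: ω₂·t = 1.3104 rad = 75.08°.
The orbiter traverses 180° on the transfer ellipse, so the target must lead by 180° − 75.08° = 104.9°.

φ = 104.9°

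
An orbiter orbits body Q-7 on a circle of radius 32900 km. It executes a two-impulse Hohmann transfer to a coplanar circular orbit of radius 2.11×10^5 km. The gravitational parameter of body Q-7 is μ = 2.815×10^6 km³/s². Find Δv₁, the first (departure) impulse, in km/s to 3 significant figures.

Transfer-ellipse semi-major axis a_t = (r₁ + r₂)/2 = (32900 + 2.110×10^5)/2 = 1.2195×10^5 km.
On the circular orbit at r = 32900 km, v_c = √(μ/r) = 9.2500 km/s.
Transfer-orbit speed at the same r (vis-viva, a = a_t): v_t = √[μ(2/r − 1/a_t)] = 12.167 km/s.
Δv₁ = |v_t − v_c| = |12.167 − 9.2500| = 2.917 km/s.

Δv₁ = 2.92 km/s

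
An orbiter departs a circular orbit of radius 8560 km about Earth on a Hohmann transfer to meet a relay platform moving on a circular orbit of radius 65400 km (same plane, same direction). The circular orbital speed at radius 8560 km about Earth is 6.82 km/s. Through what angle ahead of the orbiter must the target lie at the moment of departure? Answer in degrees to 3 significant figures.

φ = 103°

From the circular-orbit relation v² = μ/r at r = 8560 km: μ = v²r = (6.82)² × 8560 = 3.98146×10^5 km³/s².
Transfer-ellipse semi-major axis a_t = (r₁ + r₂)/2 = (8560 + 65400)/2 = 36980 km.
The half-period of the transfer ellipse is t = π√(a_t³/μ) = 35406.2 s.
The target's mean motion on its circular orbit is ω₂ = √(μ/r₂³) = 3.77272×10^-5 rad/s.
Angle swept by the target during transfer: ω₂·t = 1.33578 rad = 76.53°.
Arrival is 180° from departure on the ellipse, so φ = 180° − 76.53° = 103°.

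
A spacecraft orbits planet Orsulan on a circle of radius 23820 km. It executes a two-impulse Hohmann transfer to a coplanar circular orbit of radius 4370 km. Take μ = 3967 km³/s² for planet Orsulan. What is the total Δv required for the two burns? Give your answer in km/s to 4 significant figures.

Δv = 0.4667 km/s

The Hohmann ellipse has a_t = (r₁ + r₂)/2 = 14095 km.
At r₁ the circular-orbit speed is v₁ = √(μ/r₁) = 0.4081 km/s.
On the transfer ellipse at r₁, v² = μ(2/r − 1/a) gives v_a = √[μ(2/r₁ − 1/a_t)] = 0.2272 km/s.
First burn Δv₁ = |v_a − v₁| = 0.1809 km/s.
Circular speed at r₂: v₂ = √(μ/r₂) = 0.95278 km/s.
Transfer-orbit speed at r₂: v_p = √[μ(2/r₂ − 1/a_t)] = 1.2386 km/s.
Second burn Δv₂ = |v₂ − v_p| = 0.2858 km/s.
Total Δv = Δv₁ + Δv₂ = 0.4667 km/s.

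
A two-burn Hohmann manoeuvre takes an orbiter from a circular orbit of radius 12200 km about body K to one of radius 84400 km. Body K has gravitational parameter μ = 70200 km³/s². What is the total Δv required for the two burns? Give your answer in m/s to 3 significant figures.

Δv = 1230 m/s

Semi-major axis of the transfer orbit: a_t = (12200 + 84400)/2 = 48300 km.
At r₁ the circular-orbit speed is v₁ = √(μ/r₁) = 2.39877 km/s.
Transfer-orbit speed at r₁ (vis-viva equation): v_p = √[μ(2/r₁ − 1/a_t)] = 3.17093 km/s.
First burn Δv₁ = |v_p − v₁| = 0.7722 km/s.
At r₂, v₂ = √(μ/r₂) = 0.9120 km/s.
Transfer-orbit speed at r₂: v_a = √[μ(2/r₂ − 1/a_t)] = 0.4584 km/s.
Second burn Δv₂ = |v₂ − v_a| = 0.4536 km/s.
Δv = Δv₁ + Δv₂ = 0.7722 + 0.4536 = 1.226 km/s.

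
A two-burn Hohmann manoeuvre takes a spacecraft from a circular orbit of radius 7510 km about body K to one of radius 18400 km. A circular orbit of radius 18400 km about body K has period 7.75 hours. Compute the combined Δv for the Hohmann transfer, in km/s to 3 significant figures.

Δv = 2.23 km/s

From Kepler's third law T² = 4π²r³/μ at r = 18400 km, T = 7.75 hours = 7.75 × 3600 s = 27900 s: μ = 4π²r³/T² = 3.15940×10^5 km³/s².
The Hohmann ellipse has a_t = (r₁ + r₂)/2 = 12955 km.
Circular speed at r₁: v₁ = √(μ/r₁) = √(3.15940×10^5/7510) = 6.486 km/s.
On the transfer ellipse at r₁, vis-viva equation gives v_p = √[μ(2/r₁ − 1/a_t)] = 7.730 km/s.
First burn Δv₁ = |v_p − v₁| = 1.244 km/s.
At r₂, v₂ = √(μ/r₂) = 4.14375 km/s.
Transfer-orbit speed at r₂: v_a = √[μ(2/r₂ − 1/a_t)] = 3.15497 km/s.
Second burn Δv₂ = |v₂ − v_a| = 0.9888 km/s.
Δv = Δv₁ + Δv₂ = 1.244 + 0.9888 = 2.233 km/s.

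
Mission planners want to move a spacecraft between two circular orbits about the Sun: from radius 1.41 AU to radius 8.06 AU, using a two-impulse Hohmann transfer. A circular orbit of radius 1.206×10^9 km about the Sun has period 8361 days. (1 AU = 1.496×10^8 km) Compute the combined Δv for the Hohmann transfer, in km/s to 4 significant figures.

From Kepler's third law T² = 4π²r³/μ at r = 1.206×10^9 km, T = 8361 days = 8361 × 86400 s = 7.223904×10^8 s: μ = 4π²r³/T² = 1.32696×10^11 km³/s².
In km: r₁ = 1.41 × 1.496×10^8 = 2.10936×10^8 km; r₂ = 8.06 × 1.496×10^8 = 1.205776×10^9 km.
Transfer-ellipse semi-major axis a_t = (r₁ + r₂)/2 = (2.10936×10^8 + 1.205776×10^9)/2 = 7.08356×10^8 km.
Circular speed at r₁: v₁ = √(μ/r₁) = √(1.32696×10^11/2.10936×10^8) = 25.082 km/s.
Transfer-orbit speed at r₁ (vis-viva): v_p = √[μ(2/r₁ − 1/a_t)] = 32.724 km/s.
First burn Δv₁ = |v_p − v₁| = 7.642 km/s.
At r₂, v₂ = √(μ/r₂) = 10.4905 km/s.
Transfer-orbit speed at r₂: v_a = √[μ(2/r₂ − 1/a_t)] = 5.72460 km/s.
Second burn Δv₂ = |v₂ − v_a| = 4.766 km/s.
Total Δv = Δv₁ + Δv₂ = 12.41 km/s.

Δv = 12.41 km/s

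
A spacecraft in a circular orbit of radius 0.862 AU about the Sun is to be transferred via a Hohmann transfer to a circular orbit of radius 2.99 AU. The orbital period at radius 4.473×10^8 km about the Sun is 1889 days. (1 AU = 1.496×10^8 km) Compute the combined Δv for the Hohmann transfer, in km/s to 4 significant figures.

Δv = 13.59 km/s

From Kepler's third law T² = 4π²r³/μ at r = 4.473×10^8 km, T = 1889 days = 1889 × 86400 s = 1.632096×10^8 s: μ = 4π²r³/T² = 1.32637×10^11 km³/s².
In km: r₁ = 0.862 × 1.496×10^8 = 1.289552×10^8 km; r₂ = 2.99 × 1.496×10^8 = 4.47304×10^8 km.
Transfer-ellipse semi-major axis a_t = (r₁ + r₂)/2 = (1.289552×10^8 + 4.47304×10^8)/2 = 2.881296×10^8 km.
At r₁ the circular-orbit speed is v₁ = √(μ/r₁) = 32.071 km/s.
On the transfer ellipse at r₁, v² = μ(2/r − 1/a) gives v_p = √[μ(2/r₁ − 1/a_t)] = 39.960 km/s.
First burn Δv₁ = |v_p − v₁| = 7.889 km/s.
At r₂, v₂ = √(μ/r₂) = 17.22 km/s.
Transfer-orbit speed at r₂: v_a = √[μ(2/r₂ − 1/a_t)] = 11.52 km/s.
Second burn Δv₂ = |v₂ − v_a| = 5.700 km/s.
Δv = Δv₁ + Δv₂ = 7.889 + 5.700 = 13.59 km/s.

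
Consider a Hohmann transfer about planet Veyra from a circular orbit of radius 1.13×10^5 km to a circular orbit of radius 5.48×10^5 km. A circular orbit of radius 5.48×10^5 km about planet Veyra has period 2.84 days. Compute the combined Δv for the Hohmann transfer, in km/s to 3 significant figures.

Δv = 14.7 km/s

From Kepler's third law T² = 4π²r³/μ at r = 5.48×10^5 km, T = 2.84 days = 2.84 × 86400 s = 2.45376×10^5 s: μ = 4π²r³/T² = 1.07904×10^8 km³/s².
Transfer-ellipse semi-major axis a_t = (r₁ + r₂)/2 = (1.130×10^5 + 5.480×10^5)/2 = 3.305×10^5 km.
Circular speed at r₁: v₁ = √(μ/r₁) = √(1.07904×10^8/1.130×10^5) = 30.9015 km/s.
On the transfer ellipse at r₁, vis-viva equation gives v_p = √[μ(2/r₁ − 1/a_t)] = 39.7909 km/s.
First burn Δv₁ = |v_p − v₁| = 8.889 km/s.
Circular speed at r₂: v₂ = √(μ/r₂) = 14.032 km/s.
Transfer-orbit speed at r₂: v_a = √[μ(2/r₂ − 1/a_t)] = 8.2051 km/s.
Second burn Δv₂ = |v₂ − v_a| = 5.827 km/s.
Total Δv = Δv₁ + Δv₂ = 14.72 km/s.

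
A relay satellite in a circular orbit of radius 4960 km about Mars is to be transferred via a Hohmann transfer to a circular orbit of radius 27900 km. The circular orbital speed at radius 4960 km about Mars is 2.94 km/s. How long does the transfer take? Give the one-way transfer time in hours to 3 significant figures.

From the circular-orbit relation v² = μ/r at r = 4960 km: μ = v²r = (2.94)² × 4960 = 42872.3 km³/s².
Semi-major axis of the transfer orbit: a_t = (4960 + 27900)/2 = 16430 km.
By Kepler's third law the transfer-orbit period is T = 2π√(a_t³/μ), so t = T/2 = 31953 s.
Converting: 31953 s ÷ 3600 s/hour = 8.88 hours.

t = 8.88 hours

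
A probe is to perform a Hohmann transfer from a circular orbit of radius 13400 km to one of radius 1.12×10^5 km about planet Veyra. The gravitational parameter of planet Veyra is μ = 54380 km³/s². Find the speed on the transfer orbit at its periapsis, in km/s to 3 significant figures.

v = 2.69 km/s

Semi-major axis of the transfer orbit: a_t = (13400 + 1.120×10^5)/2 = 62700 km.
At periapsis, r = 13400 km.
From the vis-viva equation, v = √[μ(2/r − 1/a_t)] = 2.692 km/s.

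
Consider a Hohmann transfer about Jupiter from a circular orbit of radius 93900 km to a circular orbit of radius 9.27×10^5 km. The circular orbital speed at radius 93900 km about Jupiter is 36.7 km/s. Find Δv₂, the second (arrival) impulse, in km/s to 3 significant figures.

From the circular-orbit relation v² = μ/r at r = 93900 km: μ = v²r = (36.7)² × 93900 = 1.26473×10^8 km³/s².
Transfer-ellipse semi-major axis a_t = (r₁ + r₂)/2 = (93900 + 9.270×10^5)/2 = 5.1045×10^5 km.
On the circular orbit at r = 9.270×10^5 km, v_c = √(μ/r) = 11.6804 km/s.
Transfer-orbit speed at the same r (vis-viva, a = a_t): v_t = √[μ(2/r − 1/a_t)] = 5.00974 km/s.
Δv₂ = |v_t − v_c| = |5.00974 − 11.6804| = 6.671 km/s.

Δv₂ = 6.67 km/s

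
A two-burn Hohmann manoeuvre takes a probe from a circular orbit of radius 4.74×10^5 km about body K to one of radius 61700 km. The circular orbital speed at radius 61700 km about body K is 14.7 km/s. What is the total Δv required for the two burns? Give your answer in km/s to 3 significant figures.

Δv = 7.61 km/s

From the circular-orbit relation v² = μ/r at r = 61700 km: μ = v²r = (14.7)² × 61700 = 1.33328×10^7 km³/s².
Semi-major axis of the transfer orbit: a_t = (4.740×10^5 + 61700)/2 = 2.6785×10^5 km.
At r₁ the circular-orbit speed is v₁ = √(μ/r₁) = 5.3036 km/s.
Transfer-orbit speed at r₁ (vis-viva): v_a = √[μ(2/r₁ − 1/a_t)] = 2.5455 km/s.
First burn Δv₁ = |v_a − v₁| = 2.758 km/s.
At r₂, v₂ = √(μ/r₂) = 14.700 km/s.
Transfer-orbit speed at r₂: v_p = √[μ(2/r₂ − 1/a_t)] = 19.555 km/s.
Second burn Δv₂ = |v₂ − v_p| = 4.855 km/s.
Total Δv = Δv₁ + Δv₂ = 7.613 km/s.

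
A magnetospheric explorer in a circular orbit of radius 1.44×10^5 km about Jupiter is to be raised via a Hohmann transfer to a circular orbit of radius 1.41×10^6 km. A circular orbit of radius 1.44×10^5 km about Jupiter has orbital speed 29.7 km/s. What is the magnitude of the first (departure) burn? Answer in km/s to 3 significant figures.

From the circular-orbit relation v² = μ/r at r = 1.44×10^5 km: μ = v²r = (29.7)² × 1.44×10^5 = 1.27021×10^8 km³/s².
Transfer-ellipse semi-major axis a_t = (r₁ + r₂)/2 = (1.440×10^5 + 1.410×10^6)/2 = 7.770×10^5 km.
On the circular orbit at r = 1.440×10^5 km, v_c = √(μ/r) = 29.70 km/s.
Transfer-orbit speed at the same r (vis-viva, a = a_t): v_t = √[μ(2/r − 1/a_t)] = 40.01 km/s.
Δv₁ = |v_t − v_c| = |40.01 − 29.70| = 10.31 km/s.

Δv₁ = 10.3 km/s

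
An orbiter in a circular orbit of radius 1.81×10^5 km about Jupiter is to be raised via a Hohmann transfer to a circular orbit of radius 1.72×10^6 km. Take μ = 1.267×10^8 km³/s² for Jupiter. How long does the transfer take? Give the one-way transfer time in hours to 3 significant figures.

Transfer-ellipse semi-major axis a_t = (r₁ + r₂)/2 = (1.810×10^5 + 1.720×10^6)/2 = 9.505×10^5 km.
By Kepler's third law the transfer-orbit period is T = 2π√(a_t³/μ), so t = T/2 = 2.586×10^5 s.
Converting: 2.586×10^5 s ÷ 3600 s/hour = 71.8 hours.

t = 71.8 hours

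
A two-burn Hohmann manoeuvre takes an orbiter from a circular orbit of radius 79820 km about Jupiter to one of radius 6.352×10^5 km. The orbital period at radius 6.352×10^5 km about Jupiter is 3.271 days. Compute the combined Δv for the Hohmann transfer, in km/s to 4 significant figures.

From Kepler's third law T² = 4π²r³/μ at r = 6.352×10^5 km, T = 3.271 days = 3.271 × 86400 s = 2.826144×10^5 s: μ = 4π²r³/T² = 1.26678×10^8 km³/s².
Transfer-ellipse semi-major axis a_t = (r₁ + r₂)/2 = (79820 + 6.352×10^5)/2 = 3.5751×10^5 km.
At r₁ the circular-orbit speed is v₁ = √(μ/r₁) = 39.84 km/s.
Transfer-orbit speed at r₁ (vis-viva): v_p = √[μ(2/r₁ − 1/a_t)] = 53.10 km/s.
First burn Δv₁ = |v_p − v₁| = 13.26 km/s.
At r₂, v₂ = √(μ/r₂) = 14.122 km/s.
Transfer-orbit speed at r₂: v_a = √[μ(2/r₂ − 1/a_t)] = 6.6728 km/s.
Second burn Δv₂ = |v₂ − v_a| = 7.449 km/s.
Total Δv = Δv₁ + Δv₂ = 20.71 km/s.

Δv = 20.71 km/s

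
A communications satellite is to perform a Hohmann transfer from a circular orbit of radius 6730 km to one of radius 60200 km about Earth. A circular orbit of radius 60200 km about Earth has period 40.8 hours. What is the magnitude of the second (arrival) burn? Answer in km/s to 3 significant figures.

From Kepler's third law T² = 4π²r³/μ at r = 60200 km, T = 40.8 hours = 40.8 × 3600 s = 1.4688×10^5 s: μ = 4π²r³/T² = 3.99231×10^5 km³/s².
Transfer-ellipse semi-major axis a_t = (r₁ + r₂)/2 = (6730 + 60200)/2 = 33465 km.
On the circular orbit at r = 60200 km, v_c = √(μ/r) = 2.575 km/s.
Vis-viva on the transfer ellipse at r = 60200 km gives v_t = √[μ(2/r − 1/a_t)] = 1.155 km/s.
Δv₂ = |v_t − v_c| = |1.155 − 2.575| = 1.420 km/s.

Δv₂ = 1.42 km/s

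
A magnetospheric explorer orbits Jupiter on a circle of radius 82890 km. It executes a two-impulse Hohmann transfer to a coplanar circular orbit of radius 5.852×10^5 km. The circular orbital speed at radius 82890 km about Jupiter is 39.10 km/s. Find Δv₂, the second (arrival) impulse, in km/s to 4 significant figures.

From the circular-orbit relation v² = μ/r at r = 82890 km: μ = v²r = (39.10)² × 82890 = 1.26723×10^8 km³/s².
Semi-major axis of the transfer orbit: a_t = (82890 + 5.852×10^5)/2 = 3.34045×10^5 km.
Circular speed at r = 5.852×10^5 km: v_c = √(μ/r) = 14.7155 km/s.
Vis-viva on the transfer ellipse at r = 5.852×10^5 km gives v_t = √[μ(2/r − 1/a_t)] = 7.33034 km/s.
Δv₂ = |v_t − v_c| = |7.33034 − 14.7155| = 7.385 km/s.

Δv₂ = 7.385 km/s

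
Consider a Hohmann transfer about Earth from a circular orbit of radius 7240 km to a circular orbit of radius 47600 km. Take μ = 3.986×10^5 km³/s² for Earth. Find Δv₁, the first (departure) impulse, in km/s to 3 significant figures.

Δv₁ = 2.36 km/s

Transfer-ellipse semi-major axis a_t = (r₁ + r₂)/2 = (7240 + 47600)/2 = 27420 km.
Circular speed at r = 7240 km: v_c = √(μ/r) = 7.420 km/s.
Transfer-orbit speed at the same r (vis-viva, a = a_t): v_t = √[μ(2/r − 1/a_t)] = 9.776 km/s.
Δv₁ = |v_t − v_c| = |9.776 − 7.420| = 2.356 km/s.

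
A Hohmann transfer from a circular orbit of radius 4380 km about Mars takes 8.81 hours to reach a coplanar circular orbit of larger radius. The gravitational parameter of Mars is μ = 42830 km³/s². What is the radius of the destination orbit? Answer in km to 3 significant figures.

Transfer time t = 8.81 hours = 31716 s, and t = π√(a_t³/μ).
So a_t = (μ t²/π²)^(1/3) = (42830 × (31716)² / π²)^(1/3) = 16343 km.
Since a_t = (r₁ + r₂)/2, r₂ = 2a_t − r₁ = 2×16343 − 4380 = 28306 km.

r₂ = 28300 km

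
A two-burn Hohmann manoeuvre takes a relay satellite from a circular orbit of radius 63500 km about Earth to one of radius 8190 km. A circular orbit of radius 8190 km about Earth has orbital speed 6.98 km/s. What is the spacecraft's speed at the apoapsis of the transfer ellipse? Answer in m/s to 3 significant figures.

v = 1200 m/s

From the circular-orbit relation v² = μ/r at r = 8190 km: μ = v²r = (6.98)² × 8190 = 3.99020×10^5 km³/s².
Semi-major axis of the transfer orbit: a_t = (63500 + 8190)/2 = 35845 km.
At apoapsis, r = 63500 km.
From the vis-viva equation, v = √[μ(2/r − 1/a_t)] = 1.198 km/s.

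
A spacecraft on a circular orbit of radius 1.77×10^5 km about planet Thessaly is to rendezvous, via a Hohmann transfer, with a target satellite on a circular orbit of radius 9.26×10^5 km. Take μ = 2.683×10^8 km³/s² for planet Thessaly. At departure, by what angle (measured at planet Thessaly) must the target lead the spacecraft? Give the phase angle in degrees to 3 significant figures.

φ = 97.3°

Transfer-ellipse semi-major axis a_t = (r₁ + r₂)/2 = (1.770×10^5 + 9.260×10^5)/2 = 5.515×10^5 km.
Transfer time t = π√(a_t³/μ) = 78552 s.
Target angular speed ω₂ = √(μ/r₂³) = 1.8382×10^-5 rad/s.
Angle swept by the target during transfer: ω₂·t = 1.4439 rad = 82.73°.
Arrival is 180° from departure on the ellipse, so φ = 180° − 82.73° = 97.3°.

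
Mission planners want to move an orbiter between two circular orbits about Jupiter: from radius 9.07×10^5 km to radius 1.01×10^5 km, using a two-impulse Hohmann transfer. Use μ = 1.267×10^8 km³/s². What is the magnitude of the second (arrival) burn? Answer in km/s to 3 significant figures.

The Hohmann ellipse has a_t = (r₁ + r₂)/2 = 5.040×10^5 km.
On the circular orbit at r = 1.010×10^5 km, v_c = √(μ/r) = 35.4183 km/s.
Transfer-orbit speed at the same r (vis-viva, a = a_t): v_t = √[μ(2/r − 1/a_t)] = 47.5134 km/s.
Δv₂ = |v_t − v_c| = |47.5134 − 35.4183| = 12.10 km/s.

Δv₂ = 12.1 km/s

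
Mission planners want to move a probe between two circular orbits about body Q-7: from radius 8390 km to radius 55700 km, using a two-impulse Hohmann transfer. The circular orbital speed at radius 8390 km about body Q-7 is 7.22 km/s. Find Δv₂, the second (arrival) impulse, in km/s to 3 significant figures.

Δv₂ = 1.37 km/s

From the circular-orbit relation v² = μ/r at r = 8390 km: μ = v²r = (7.22)² × 8390 = 4.37357×10^5 km³/s².
The Hohmann ellipse has a_t = (r₁ + r₂)/2 = 32045 km.
On the circular orbit at r = 55700 km, v_c = √(μ/r) = 2.802 km/s.
Transfer-orbit speed at the same r (vis-viva, a = a_t): v_t = √[μ(2/r − 1/a_t)] = 1.434 km/s.
Δv₂ = |v_t − v_c| = |1.434 − 2.802| = 1.368 km/s.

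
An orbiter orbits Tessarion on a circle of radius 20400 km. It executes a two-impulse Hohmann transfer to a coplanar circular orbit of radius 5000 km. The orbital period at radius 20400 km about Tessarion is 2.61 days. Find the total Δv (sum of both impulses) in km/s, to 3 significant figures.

From Kepler's third law T² = 4π²r³/μ at r = 20400 km, T = 2.61 days = 2.61 × 86400 s = 2.25504×10^5 s: μ = 4π²r³/T² = 6590.85 km³/s².
Semi-major axis of the transfer orbit: a_t = (20400 + 5000)/2 = 12700 km.
Circular speed at r₁: v₁ = √(μ/r₁) = √(6590.85/20400) = 0.5684 km/s.
On the transfer ellipse at r₁, vis-viva equation gives v_a = √[μ(2/r₁ − 1/a_t)] = 0.3566 km/s.
First burn Δv₁ = |v_a − v₁| = 0.2118 km/s.
Circular speed at r₂: v₂ = √(μ/r₂) = 1.148 km/s.
Transfer-orbit speed at r₂: v_p = √[μ(2/r₂ − 1/a_t)] = 1.455 km/s.
Second burn Δv₂ = |v₂ − v_p| = 0.3070 km/s.
Total Δv = Δv₁ + Δv₂ = 0.5188 km/s.

Δv = 0.519 km/s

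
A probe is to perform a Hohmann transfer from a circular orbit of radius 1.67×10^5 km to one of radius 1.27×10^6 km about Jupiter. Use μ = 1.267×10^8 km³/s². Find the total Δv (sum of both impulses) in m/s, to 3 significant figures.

Δv = 14200 m/s

Transfer-ellipse semi-major axis a_t = (r₁ + r₂)/2 = (1.670×10^5 + 1.270×10^6)/2 = 7.185×10^5 km.
At r₁ the circular-orbit speed is v₁ = √(μ/r₁) = 27.544 km/s.
On the transfer ellipse at r₁, v² = μ(2/r − 1/a) gives v_p = √[μ(2/r₁ − 1/a_t)] = 36.620 km/s.
First burn Δv₁ = |v_p − v₁| = 9.076 km/s.
Circular speed at r₂: v₂ = √(μ/r₂) = 9.988 km/s.
Transfer-orbit speed at r₂: v_a = √[μ(2/r₂ − 1/a_t)] = 4.815 km/s.
Second burn Δv₂ = |v₂ − v_a| = 5.173 km/s.
Δv = Δv₁ + Δv₂ = 9.076 + 5.173 = 14.25 km/s.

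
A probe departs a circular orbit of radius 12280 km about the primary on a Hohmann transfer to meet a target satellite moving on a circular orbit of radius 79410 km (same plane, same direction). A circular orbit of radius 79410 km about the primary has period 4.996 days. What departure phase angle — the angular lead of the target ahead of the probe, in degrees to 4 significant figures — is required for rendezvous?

From Kepler's third law T² = 4π²r³/μ at r = 79410 km, T = 4.996 days = 4.996 × 86400 s = 4.316544×10^5 s: μ = 4π²r³/T² = 1.06099×10^5 km³/s².
Transfer-ellipse semi-major axis a_t = (r₁ + r₂)/2 = (12280 + 79410)/2 = 45845 km.
The half-period of the transfer ellipse is t = π√(a_t³/μ) = 94674 s.
The target's mean motion on its circular orbit is ω₂ = √(μ/r₂³) = 1.4556×10^-5 rad/s.
Angle swept by the target during transfer: ω₂·t = 1.3781 rad = 78.96°.
The probe traverses 180° on the transfer ellipse, so the target must lead by 180° − 78.96° = 101.0°.

φ = 101.0°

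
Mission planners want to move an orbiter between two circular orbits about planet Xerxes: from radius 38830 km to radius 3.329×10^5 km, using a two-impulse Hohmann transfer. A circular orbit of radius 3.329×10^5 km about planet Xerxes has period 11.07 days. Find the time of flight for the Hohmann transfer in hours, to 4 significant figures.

t = 55.42 hours

From Kepler's third law T² = 4π²r³/μ at r = 3.329×10^5 km, T = 11.07 days = 11.07 × 86400 s = 9.56448×10^5 s: μ = 4π²r³/T² = 1.59213×10^6 km³/s².
Transfer-ellipse semi-major axis a_t = (r₁ + r₂)/2 = (38830 + 3.329×10^5)/2 = 1.85865×10^5 km.
Transfer time t = π√(a_t³/μ) = π√((1.85865×10^5)³ / 1.59213×10^6) = 1.995×10^5 s.
Converting: 1.995×10^5 s ÷ 3600 s/hour = 55.42 hours.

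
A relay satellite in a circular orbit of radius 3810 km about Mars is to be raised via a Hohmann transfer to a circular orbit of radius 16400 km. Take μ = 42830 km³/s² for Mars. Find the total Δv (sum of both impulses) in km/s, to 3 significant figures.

Δv = 1.54 km/s

Transfer-ellipse semi-major axis a_t = (r₁ + r₂)/2 = (3810 + 16400)/2 = 10105 km.
At r₁ the circular-orbit speed is v₁ = √(μ/r₁) = 3.35283 km/s.
On the transfer ellipse at r₁, v² = μ(2/r − 1/a) gives v_p = √[μ(2/r₁ − 1/a_t)] = 4.27135 km/s.
First burn Δv₁ = |v_p − v₁| = 0.9185 km/s.
At r₂, v₂ = √(μ/r₂) = 1.616 km/s.
Transfer-orbit speed at r₂: v_a = √[μ(2/r₂ − 1/a_t)] = 0.9923 km/s.
Second burn Δv₂ = |v₂ − v_a| = 0.6237 km/s.
Δv = Δv₁ + Δv₂ = 0.9185 + 0.6237 = 1.542 km/s.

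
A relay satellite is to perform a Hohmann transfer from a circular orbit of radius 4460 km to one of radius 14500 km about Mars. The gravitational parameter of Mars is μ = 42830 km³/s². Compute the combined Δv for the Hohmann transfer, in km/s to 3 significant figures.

Δv = 1.27 km/s

The Hohmann ellipse has a_t = (r₁ + r₂)/2 = 9480 km.
At r₁ the circular-orbit speed is v₁ = √(μ/r₁) = 3.0989 km/s.
Transfer-orbit speed at r₁ (vis-viva): v_p = √[μ(2/r₁ − 1/a_t)] = 3.8325 km/s.
First burn Δv₁ = |v_p − v₁| = 0.7336 km/s.
At r₂, v₂ = √(μ/r₂) = 1.71866 km/s.
Transfer-orbit speed at r₂: v_a = √[μ(2/r₂ − 1/a_t)] = 1.17884 km/s.
Second burn Δv₂ = |v₂ − v_a| = 0.5398 km/s.
Total Δv = Δv₁ + Δv₂ = 1.273 km/s.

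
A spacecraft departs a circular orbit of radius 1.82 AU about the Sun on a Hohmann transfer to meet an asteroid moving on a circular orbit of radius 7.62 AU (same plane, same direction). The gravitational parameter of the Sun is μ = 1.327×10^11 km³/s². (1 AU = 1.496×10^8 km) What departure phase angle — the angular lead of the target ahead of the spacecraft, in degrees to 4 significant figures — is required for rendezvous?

φ = 92.25°

In km: r₁ = 1.82 × 1.496×10^8 = 2.72272×10^8 km; r₂ = 7.62 × 1.496×10^8 = 1.139952×10^9 km.
The Hohmann ellipse has a_t = (r₁ + r₂)/2 = 7.06112×10^8 km.
The half-period of the transfer ellipse is t = π√(a_t³/μ) = 1.61817×10^8 s.
Target angular speed ω₂ = √(μ/r₂³) = 9.46467×10^-9 rad/s.
Angle swept by the target during transfer: ω₂·t = 1.5315 rad = 87.75°.
The spacecraft traverses 180° on the transfer ellipse, so the target must lead by 180° − 87.75° = 92.25°.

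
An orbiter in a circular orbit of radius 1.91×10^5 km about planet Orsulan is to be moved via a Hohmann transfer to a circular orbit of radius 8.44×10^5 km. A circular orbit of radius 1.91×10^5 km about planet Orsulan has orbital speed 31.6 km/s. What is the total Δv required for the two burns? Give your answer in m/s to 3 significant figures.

From the circular-orbit relation v² = μ/r at r = 1.91×10^5 km: μ = v²r = (31.6)² × 1.91×10^5 = 1.90725×10^8 km³/s².
Transfer-ellipse semi-major axis a_t = (r₁ + r₂)/2 = (1.910×10^5 + 8.440×10^5)/2 = 5.175×10^5 km.
Circular speed at r₁: v₁ = √(μ/r₁) = √(1.90725×10^8/1.910×10^5) = 31.600 km/s.
On the transfer ellipse at r₁, vis-viva equation gives v_p = √[μ(2/r₁ − 1/a_t)] = 40.356 km/s.
First burn Δv₁ = |v_p − v₁| = 8.756 km/s.
Circular speed at r₂: v₂ = √(μ/r₂) = 15.033 km/s.
Transfer-orbit speed at r₂: v_a = √[μ(2/r₂ − 1/a_t)] = 9.1326 km/s.
Second burn Δv₂ = |v₂ − v_a| = 5.900 km/s.
Δv = Δv₁ + Δv₂ = 8.756 + 5.900 = 14.66 km/s.

Δv = 14700 m/s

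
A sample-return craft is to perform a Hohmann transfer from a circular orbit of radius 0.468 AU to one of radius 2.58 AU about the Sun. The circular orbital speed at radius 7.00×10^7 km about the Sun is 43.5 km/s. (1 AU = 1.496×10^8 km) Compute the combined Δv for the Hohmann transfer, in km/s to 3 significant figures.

From the circular-orbit relation v² = μ/r at r = 7.00×10^7 km: μ = v²r = (43.5)² × 7.00×10^7 = 1.32458×10^11 km³/s².
In km: r₁ = 0.468 × 1.496×10^8 = 7.00128×10^7 km; r₂ = 2.58 × 1.496×10^8 = 3.85968×10^8 km.
The Hohmann ellipse has a_t = (r₁ + r₂)/2 = 2.279904×10^8 km.
At r₁ the circular-orbit speed is v₁ = √(μ/r₁) = 43.496 km/s.
On the transfer ellipse at r₁, vis-viva equation gives v_p = √[μ(2/r₁ − 1/a_t)] = 56.594 km/s.
First burn Δv₁ = |v_p − v₁| = 13.10 km/s.
Circular speed at r₂: v₂ = √(μ/r₂) = 18.525 km/s.
Transfer-orbit speed at r₂: v_a = √[μ(2/r₂ − 1/a_t)] = 10.266 km/s.
Second burn Δv₂ = |v₂ − v_a| = 8.259 km/s.
Δv = Δv₁ + Δv₂ = 13.10 + 8.259 = 21.36 km/s.

Δv = 21.4 km/s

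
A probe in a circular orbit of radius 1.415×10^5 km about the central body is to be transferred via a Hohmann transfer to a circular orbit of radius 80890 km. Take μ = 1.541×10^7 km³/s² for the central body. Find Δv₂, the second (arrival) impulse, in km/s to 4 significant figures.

Δv₂ = 1.768 km/s

Transfer-ellipse semi-major axis a_t = (r₁ + r₂)/2 = (1.415×10^5 + 80890)/2 = 1.11195×10^5 km.
On the circular orbit at r = 80890 km, v_c = √(μ/r) = 13.802 km/s.
Transfer-orbit speed at the same r (vis-viva, a = a_t): v_t = √[μ(2/r − 1/a_t)] = 15.570 km/s.
Δv₂ = |v_t − v_c| = |15.570 − 13.802| = 1.768 km/s.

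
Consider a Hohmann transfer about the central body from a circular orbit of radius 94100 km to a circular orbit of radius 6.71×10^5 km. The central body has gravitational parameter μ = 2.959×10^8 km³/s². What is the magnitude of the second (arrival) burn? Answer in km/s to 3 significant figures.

Δv₂ = 10.6 km/s

Transfer-ellipse semi-major axis a_t = (r₁ + r₂)/2 = (94100 + 6.710×10^5)/2 = 3.8255×10^5 km.
Circular speed at r = 6.710×10^5 km: v_c = √(μ/r) = 21.00 km/s.
Transfer-orbit speed at the same r (vis-viva, a = a_t): v_t = √[μ(2/r − 1/a_t)] = 10.42 km/s.
Δv₂ = |v_t − v_c| = |10.42 − 21.00| = 10.58 km/s.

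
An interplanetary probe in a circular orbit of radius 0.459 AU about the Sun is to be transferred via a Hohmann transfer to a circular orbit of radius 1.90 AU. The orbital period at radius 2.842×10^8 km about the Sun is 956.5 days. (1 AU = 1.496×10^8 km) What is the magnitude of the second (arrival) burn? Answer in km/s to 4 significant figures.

Δv₂ = 8.128 km/s

From Kepler's third law T² = 4π²r³/μ at r = 2.842×10^8 km, T = 956.5 days = 956.5 × 86400 s = 8.26416×10^7 s: μ = 4π²r³/T² = 1.32689×10^11 km³/s².
In km: r₁ = 0.459 × 1.496×10^8 = 6.86664×10^7 km; r₂ = 1.90 × 1.496×10^8 = 2.8424×10^8 km.
Transfer-ellipse semi-major axis a_t = (r₁ + r₂)/2 = (6.86664×10^7 + 2.8424×10^8)/2 = 1.764532×10^8 km.
On the circular orbit at r = 2.8424×10^8 km, v_c = √(μ/r) = 21.606 km/s.
Transfer-orbit speed at the same r (vis-viva, a = a_t): v_t = √[μ(2/r − 1/a_t)] = 13.478 km/s.
Δv₂ = |v_t − v_c| = |13.478 − 21.606| = 8.128 km/s.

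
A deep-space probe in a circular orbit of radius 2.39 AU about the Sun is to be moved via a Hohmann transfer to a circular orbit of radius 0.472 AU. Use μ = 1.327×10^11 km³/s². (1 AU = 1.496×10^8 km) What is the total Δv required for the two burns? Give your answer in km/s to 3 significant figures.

Δv = 20.9 km/s

In km: r₁ = 2.39 × 1.496×10^8 = 3.57544×10^8 km; r₂ = 0.472 × 1.496×10^8 = 7.06112×10^7 km.
Transfer-ellipse semi-major axis a_t = (r₁ + r₂)/2 = (3.57544×10^8 + 7.06112×10^7)/2 = 2.140776×10^8 km.
At r₁ the circular-orbit speed is v₁ = √(μ/r₁) = 19.265 km/s.
On the transfer ellipse at r₁, vis-viva equation gives v_a = √[μ(2/r₁ − 1/a_t)] = 11.064 km/s.
First burn Δv₁ = |v_a − v₁| = 8.201 km/s.
At r₂, v₂ = √(μ/r₂) = 43.35 km/s.
Transfer-orbit speed at r₂: v_p = √[μ(2/r₂ − 1/a_t)] = 56.02 km/s.
Second burn Δv₂ = |v₂ − v_p| = 12.67 km/s.
Total Δv = Δv₁ + Δv₂ = 20.87 km/s.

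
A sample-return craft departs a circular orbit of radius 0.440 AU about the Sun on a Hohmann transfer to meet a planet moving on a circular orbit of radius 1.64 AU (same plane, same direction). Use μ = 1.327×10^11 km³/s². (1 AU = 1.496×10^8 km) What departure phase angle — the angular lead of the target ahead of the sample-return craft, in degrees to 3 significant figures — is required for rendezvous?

φ = 89.1°

In km: r₁ = 0.440 × 1.496×10^8 = 6.5824×10^7 km; r₂ = 1.64 × 1.496×10^8 = 2.45344×10^8 km.
Transfer-ellipse semi-major axis a_t = (r₁ + r₂)/2 = (6.5824×10^7 + 2.45344×10^8)/2 = 1.55584×10^8 km.
The half-period of the transfer ellipse is t = π√(a_t³/μ) = 1.67364×10^7 s.
Target angular speed ω₂ = √(μ/r₂³) = 9.47921×10^-8 rad/s.
Angle swept by the target during transfer: ω₂·t = 1.5865 rad = 90.90°.
The sample-return craft traverses 180° on the transfer ellipse, so the target must lead by 180° − 90.90° = 89.1°.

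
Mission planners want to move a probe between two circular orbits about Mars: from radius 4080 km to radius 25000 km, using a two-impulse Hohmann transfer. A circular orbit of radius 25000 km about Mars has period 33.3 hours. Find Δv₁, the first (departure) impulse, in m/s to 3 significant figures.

Δv₁ = 1010 m/s

From Kepler's third law T² = 4π²r³/μ at r = 25000 km, T = 33.3 hours = 33.3 × 3600 s = 1.1988×10^5 s: μ = 4π²r³/T² = 42922.6 km³/s².
Transfer-ellipse semi-major axis a_t = (r₁ + r₂)/2 = (4080 + 25000)/2 = 14540 km.
On the circular orbit at r = 4080 km, v_c = √(μ/r) = 3.243 km/s.
Transfer-orbit speed at the same r (vis-viva, a = a_t): v_t = √[μ(2/r − 1/a_t)] = 4.253 km/s.
Δv₁ = |v_t − v_c| = |4.253 − 3.243| = 1.010 km/s.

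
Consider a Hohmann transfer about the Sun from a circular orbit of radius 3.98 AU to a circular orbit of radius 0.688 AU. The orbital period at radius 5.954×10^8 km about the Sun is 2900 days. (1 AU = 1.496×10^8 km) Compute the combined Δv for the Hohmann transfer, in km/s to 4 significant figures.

From Kepler's third law T² = 4π²r³/μ at r = 5.954×10^8 km, T = 2900 days = 2900 × 86400 s = 2.5056×10^8 s: μ = 4π²r³/T² = 1.32728×10^11 km³/s².
In km: r₁ = 3.98 × 1.496×10^8 = 5.95408×10^8 km; r₂ = 0.688 × 1.496×10^8 = 1.029248×10^8 km.
Transfer-ellipse semi-major axis a_t = (r₁ + r₂)/2 = (5.95408×10^8 + 1.029248×10^8)/2 = 3.491664×10^8 km.
At r₁ the circular-orbit speed is v₁ = √(μ/r₁) = 14.9305 km/s.
Transfer-orbit speed at r₁ (vis-viva): v_a = √[μ(2/r₁ − 1/a_t)] = 8.10621 km/s.
First burn Δv₁ = |v_a − v₁| = 6.8243 km/s.
At r₂, v₂ = √(μ/r₂) = 35.910 km/s.
Transfer-orbit speed at r₂: v_p = √[μ(2/r₂ − 1/a_t)] = 46.893 km/s.
Second burn Δv₂ = |v₂ − v_p| = 10.983 km/s.
Δv = Δv₁ + Δv₂ = 6.8243 + 10.983 = 17.81 km/s.

Δv = 17.81 km/s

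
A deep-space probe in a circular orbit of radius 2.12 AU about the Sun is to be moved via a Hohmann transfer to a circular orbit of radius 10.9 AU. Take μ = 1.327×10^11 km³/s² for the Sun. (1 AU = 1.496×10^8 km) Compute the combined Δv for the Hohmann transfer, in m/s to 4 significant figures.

In km: r₁ = 2.12 × 1.496×10^8 = 3.17152×10^8 km; r₂ = 10.9 × 1.496×10^8 = 1.63064×10^9 km.
Semi-major axis of the transfer orbit: a_t = (3.17152×10^8 + 1.63064×10^9)/2 = 9.73896×10^8 km.
At r₁ the circular-orbit speed is v₁ = √(μ/r₁) = 20.455 km/s.
Transfer-orbit speed at r₁ (v² = μ(2/r − 1/a)): v_p = √[μ(2/r₁ − 1/a_t)] = 26.468 km/s.
First burn Δv₁ = |v_p − v₁| = 6.013 km/s.
Circular speed at r₂: v₂ = √(μ/r₂) = 9.021 km/s.
Transfer-orbit speed at r₂: v_a = √[μ(2/r₂ − 1/a_t)] = 5.148 km/s.
Second burn Δv₂ = |v₂ − v_a| = 3.873 km/s.
Total Δv = Δv₁ + Δv₂ = 9.886 km/s.

Δv = 9886 m/s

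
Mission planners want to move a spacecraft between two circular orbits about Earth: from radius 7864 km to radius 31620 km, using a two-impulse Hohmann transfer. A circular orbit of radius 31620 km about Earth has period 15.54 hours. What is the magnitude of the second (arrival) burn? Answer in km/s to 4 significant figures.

From Kepler's third law T² = 4π²r³/μ at r = 31620 km, T = 15.54 hours = 15.54 × 3600 s = 55944 s: μ = 4π²r³/T² = 3.98785×10^5 km³/s².
Transfer-ellipse semi-major axis a_t = (r₁ + r₂)/2 = (7864 + 31620)/2 = 19742 km.
Circular speed at r = 31620 km: v_c = √(μ/r) = 3.551 km/s.
Vis-viva on the transfer ellipse at r = 31620 km gives v_t = √[μ(2/r − 1/a_t)] = 2.241 km/s.
Δv₂ = |v_t − v_c| = |2.241 − 3.551| = 1.310 km/s.

Δv₂ = 1.310 km/s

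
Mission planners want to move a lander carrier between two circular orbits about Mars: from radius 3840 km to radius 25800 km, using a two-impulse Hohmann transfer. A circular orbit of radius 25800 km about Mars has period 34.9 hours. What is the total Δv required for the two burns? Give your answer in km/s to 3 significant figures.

From Kepler's third law T² = 4π²r³/μ at r = 25800 km, T = 34.9 hours = 34.9 × 3600 s = 1.2564×10^5 s: μ = 4π²r³/T² = 42950.0 km³/s².
Transfer-ellipse semi-major axis a_t = (r₁ + r₂)/2 = (3840 + 25800)/2 = 14820 km.
At r₁ the circular-orbit speed is v₁ = √(μ/r₁) = 3.3444 km/s.
On the transfer ellipse at r₁, vis-viva equation gives v_p = √[μ(2/r₁ − 1/a_t)] = 4.4127 km/s.
First burn Δv₁ = |v_p − v₁| = 1.0683 km/s.
At r₂, v₂ = √(μ/r₂) = 1.29024 km/s.
Transfer-orbit speed at r₂: v_a = √[μ(2/r₂ − 1/a_t)] = 0.656770 km/s.
Second burn Δv₂ = |v₂ − v_a| = 0.63347 km/s.
Total Δv = Δv₁ + Δv₂ = 1.702 km/s.

Δv = 1.70 km/s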